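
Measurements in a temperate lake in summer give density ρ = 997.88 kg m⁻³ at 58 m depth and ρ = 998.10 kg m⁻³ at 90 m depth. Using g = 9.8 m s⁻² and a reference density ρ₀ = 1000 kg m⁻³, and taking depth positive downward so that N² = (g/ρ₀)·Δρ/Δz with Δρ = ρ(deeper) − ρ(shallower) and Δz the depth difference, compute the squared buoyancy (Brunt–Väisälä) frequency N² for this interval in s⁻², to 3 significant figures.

Δρ = 998.10 − 997.88 = 0.22 kg m⁻³ over Δz = 90 − 58 = 32 m.
N² = (9.8/1000) × (0.22/32) = 6.7375 × 10⁻⁵ s⁻² ≈ 6.74 × 10⁻⁵ s⁻².

6.74 × 10⁻⁵ s⁻²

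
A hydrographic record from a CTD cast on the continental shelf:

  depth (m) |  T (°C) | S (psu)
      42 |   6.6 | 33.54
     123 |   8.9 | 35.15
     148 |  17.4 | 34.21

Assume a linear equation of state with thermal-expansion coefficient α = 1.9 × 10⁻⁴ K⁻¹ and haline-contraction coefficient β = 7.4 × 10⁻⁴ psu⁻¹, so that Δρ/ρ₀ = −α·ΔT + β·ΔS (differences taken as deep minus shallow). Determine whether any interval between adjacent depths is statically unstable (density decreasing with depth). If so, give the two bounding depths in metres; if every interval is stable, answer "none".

Evaluate Δρ/ρ₀ = −αΔT + βΔS across each adjacent pair:
  42–123 m: −αΔT+βΔS = −(1.9 × 10⁻⁴)(+2.3)+(7.4 × 10⁻⁴)(+1.61) = 7.5 × 10⁻⁴ → stable
  123–148 m: −αΔT+βΔS = −(1.9 × 10⁻⁴)(+8.5)+(7.4 × 10⁻⁴)(-0.94) = -2.3 × 10⁻³ → UNSTABLE
The 123–148 m interval has Δρ < 0: lighter water underlies denser water.

123–148 m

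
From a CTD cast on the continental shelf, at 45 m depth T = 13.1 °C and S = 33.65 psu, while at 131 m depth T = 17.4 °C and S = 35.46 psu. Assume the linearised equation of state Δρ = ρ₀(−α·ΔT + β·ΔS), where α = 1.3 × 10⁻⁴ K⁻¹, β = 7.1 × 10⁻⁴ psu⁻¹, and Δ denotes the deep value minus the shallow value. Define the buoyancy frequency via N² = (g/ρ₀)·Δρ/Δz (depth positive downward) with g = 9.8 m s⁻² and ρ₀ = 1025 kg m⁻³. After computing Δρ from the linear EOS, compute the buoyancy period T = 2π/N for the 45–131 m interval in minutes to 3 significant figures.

11.5 min

ΔT = +4.3 K, ΔS = +1.81 psu (deep − shallow).
Δρ/ρ₀ = −αΔT + βΔS = -5.59 × 10⁻⁴ + 1.2851 × 10⁻³ = 7.261 × 10⁻⁴, so Δρ ≈ 0.7443 kg m⁻³.
N² = (g/ρ₀)·Δρ/Δz = g·(Δρ/ρ₀)/Δz = 9.8 × 7.261 × 10⁻⁴ / 86 = 8.2742 × 10⁻⁵ s⁻².
N = √(8.2742 × 10⁻⁵) = 9.0963 × 10⁻³ rad s⁻¹ → T = 2π/N = 690.74 s = 11.512 min ≈ 11.5 min.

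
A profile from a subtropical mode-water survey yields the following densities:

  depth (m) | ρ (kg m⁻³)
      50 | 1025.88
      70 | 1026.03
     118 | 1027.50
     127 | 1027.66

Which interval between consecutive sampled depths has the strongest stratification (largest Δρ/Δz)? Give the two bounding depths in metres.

Compute the density gradient over each adjacent pair:
  50–70 m: Δρ/Δz = 0.15/20 = 7.5 × 10⁻³ kg m⁻⁴
  70–118 m: Δρ/Δz = 1.47/48 = 0.031 kg m⁻⁴
  118–127 m: Δρ/Δz = 0.16/9 = 0.018 kg m⁻⁴
The largest gradient is in the 70–118 m interval — the pycnocline.

70–118 m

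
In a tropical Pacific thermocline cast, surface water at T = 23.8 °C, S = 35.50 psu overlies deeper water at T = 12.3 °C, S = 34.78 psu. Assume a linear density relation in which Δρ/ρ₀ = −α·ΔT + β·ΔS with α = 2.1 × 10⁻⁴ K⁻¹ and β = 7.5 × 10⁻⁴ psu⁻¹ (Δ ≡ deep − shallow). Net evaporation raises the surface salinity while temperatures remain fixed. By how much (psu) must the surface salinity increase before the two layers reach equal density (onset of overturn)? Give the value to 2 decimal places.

2.50 psu

Neutral buoyancy requires −α(T_deep − T_surf) + β(S_deep − S_surf′) = 0.
S_surf′ = S_deep − (α/β)·ΔT = 34.78 − (2.1 × 10⁻⁴/7.5 × 10⁻⁴)·(-11.5) = 38.0000 psu.
Increase required: 38.0000 − 35.50 = 2.5000 psu.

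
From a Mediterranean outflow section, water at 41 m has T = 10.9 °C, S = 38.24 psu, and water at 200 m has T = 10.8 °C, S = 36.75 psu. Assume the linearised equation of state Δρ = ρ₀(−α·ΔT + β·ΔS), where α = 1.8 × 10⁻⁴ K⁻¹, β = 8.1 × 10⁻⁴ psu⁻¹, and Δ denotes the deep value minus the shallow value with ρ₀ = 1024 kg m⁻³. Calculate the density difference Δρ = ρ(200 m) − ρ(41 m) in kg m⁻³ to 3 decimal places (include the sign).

-1.217 kg m⁻³

ΔT = -0.1 K, ΔS = -1.49 psu (deep − shallow).
Δρ/ρ₀ = −(1.8 × 10⁻⁴)(-0.1) + (8.1 × 10⁻⁴)(-1.49) = -1.1889 × 10⁻³.
Δρ = 1024 × (-1.1889 × 10⁻³) = -1.217 kg m⁻³.
Negative Δρ: lighter below, statically unstable.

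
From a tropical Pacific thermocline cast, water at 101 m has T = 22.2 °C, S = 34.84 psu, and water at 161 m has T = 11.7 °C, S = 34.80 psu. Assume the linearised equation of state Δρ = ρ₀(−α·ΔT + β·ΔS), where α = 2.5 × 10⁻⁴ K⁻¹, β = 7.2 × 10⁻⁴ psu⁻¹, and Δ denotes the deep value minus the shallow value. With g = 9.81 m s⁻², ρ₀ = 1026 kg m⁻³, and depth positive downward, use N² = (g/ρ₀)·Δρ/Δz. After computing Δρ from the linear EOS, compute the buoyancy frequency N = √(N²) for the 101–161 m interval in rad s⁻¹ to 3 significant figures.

0.0206 rad s⁻¹

ΔT = -10.5 K, ΔS = -0.04 psu (deep − shallow).
Δρ/ρ₀ = −αΔT + βΔS = 2.625 × 10⁻³ − 2.88 × 10⁻⁵ = 2.5962 × 10⁻³, so Δρ ≈ 2.664 kg m⁻³.
N² = (g/ρ₀)·Δρ/Δz = g·(Δρ/ρ₀)/Δz = 9.81 × 2.5962 × 10⁻³ / 60 = 4.2448 × 10⁻⁴ s⁻².
N = √(4.2448 × 10⁻⁴) = 0.020603 rad s⁻¹ ≈ 0.0206 rad s⁻¹.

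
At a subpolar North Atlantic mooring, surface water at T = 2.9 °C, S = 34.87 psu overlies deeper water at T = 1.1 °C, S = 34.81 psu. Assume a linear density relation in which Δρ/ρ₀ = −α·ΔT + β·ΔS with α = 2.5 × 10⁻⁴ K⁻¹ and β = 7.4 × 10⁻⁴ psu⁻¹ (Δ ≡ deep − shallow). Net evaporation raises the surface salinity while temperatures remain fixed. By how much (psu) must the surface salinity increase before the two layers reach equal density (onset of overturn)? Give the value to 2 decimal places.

Neutral buoyancy requires −α(T_deep − T_surf) + β(S_deep − S_surf′) = 0.
S_surf′ = S_deep − (α/β)·ΔT = 34.81 − (2.5 × 10⁻⁴/7.4 × 10⁻⁴)·(-1.8) = 35.4181 psu.
Increase required: 35.4181 − 34.87 = 0.5481 psu.

0.55 psu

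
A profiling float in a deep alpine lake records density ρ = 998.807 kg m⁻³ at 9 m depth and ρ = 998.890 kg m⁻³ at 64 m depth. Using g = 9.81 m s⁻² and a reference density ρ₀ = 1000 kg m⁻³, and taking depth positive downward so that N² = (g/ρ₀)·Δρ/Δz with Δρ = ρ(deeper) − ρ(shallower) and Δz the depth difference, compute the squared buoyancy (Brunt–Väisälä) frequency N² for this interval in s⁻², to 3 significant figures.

1.48 × 10⁻⁵ s⁻²

Δρ = 998.890 − 998.807 = 0.083 kg m⁻³ over Δz = 64 − 9 = 55 m.
N² = (9.81/1000) × (0.083/55) = 1.4804 × 10⁻⁵ s⁻² ≈ 1.48 × 10⁻⁵ s⁻².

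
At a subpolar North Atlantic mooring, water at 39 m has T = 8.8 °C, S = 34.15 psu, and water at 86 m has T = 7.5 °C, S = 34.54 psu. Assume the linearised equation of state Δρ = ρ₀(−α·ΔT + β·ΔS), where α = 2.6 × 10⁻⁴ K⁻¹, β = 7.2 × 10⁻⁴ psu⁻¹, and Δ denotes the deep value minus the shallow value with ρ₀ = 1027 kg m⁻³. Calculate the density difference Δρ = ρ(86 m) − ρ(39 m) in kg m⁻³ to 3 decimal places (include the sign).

ΔT = -1.3 K, ΔS = +0.39 psu (deep − shallow).
Δρ/ρ₀ = −(2.6 × 10⁻⁴)(-1.3) + (7.2 × 10⁻⁴)(+0.39) = 6.188 × 10⁻⁴.
Δρ = 1027 × (6.188 × 10⁻⁴) = +0.636 kg m⁻³.
Positive Δρ: denser below, stable.

+0.636 kg m⁻³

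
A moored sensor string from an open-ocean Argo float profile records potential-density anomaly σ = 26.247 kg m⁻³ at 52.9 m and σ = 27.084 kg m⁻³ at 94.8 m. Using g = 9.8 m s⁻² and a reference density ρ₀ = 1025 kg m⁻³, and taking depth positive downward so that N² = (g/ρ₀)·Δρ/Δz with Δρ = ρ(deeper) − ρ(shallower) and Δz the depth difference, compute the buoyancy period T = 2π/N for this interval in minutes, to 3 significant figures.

Δρ = 1027.084 − 1026.247 = 0.837 kg m⁻³ over Δz = 94.8 − 52.9 = 41.9 m.
N² = (9.8/1025) × (0.837/41.9) = 1.9099 × 10⁻⁴ s⁻².
N = √(1.9099 × 10⁻⁴) = 0.013820 rad s⁻¹, so T = 2π/N = 454.64 s = 7.5773 min ≈ 7.58 min.

7.58 min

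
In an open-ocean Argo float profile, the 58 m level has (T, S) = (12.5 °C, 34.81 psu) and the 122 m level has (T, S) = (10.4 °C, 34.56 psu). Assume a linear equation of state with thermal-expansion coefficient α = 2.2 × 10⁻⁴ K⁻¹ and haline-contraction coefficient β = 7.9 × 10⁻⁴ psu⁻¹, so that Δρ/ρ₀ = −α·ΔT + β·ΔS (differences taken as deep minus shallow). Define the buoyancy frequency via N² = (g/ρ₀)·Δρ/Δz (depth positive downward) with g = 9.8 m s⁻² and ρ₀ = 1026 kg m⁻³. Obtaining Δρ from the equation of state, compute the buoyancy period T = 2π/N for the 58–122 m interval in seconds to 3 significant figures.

ΔT = -2.1 K, ΔS = -0.25 psu (deep − shallow).
Δρ/ρ₀ = −αΔT + βΔS = 4.62 × 10⁻⁴ − 1.975 × 10⁻⁴ = 2.645 × 10⁻⁴, so Δρ ≈ 0.2714 kg m⁻³.
N² = (g/ρ₀)·Δρ/Δz = g·(Δρ/ρ₀)/Δz = 9.8 × 2.645 × 10⁻⁴ / 64 = 4.0502 × 10⁻⁵ s⁻².
N = √(4.0502 × 10⁻⁵) = 6.3641 × 10⁻³ rad s⁻¹ → T = 2π/N = 987.29 s ≈ 987 s.

987 s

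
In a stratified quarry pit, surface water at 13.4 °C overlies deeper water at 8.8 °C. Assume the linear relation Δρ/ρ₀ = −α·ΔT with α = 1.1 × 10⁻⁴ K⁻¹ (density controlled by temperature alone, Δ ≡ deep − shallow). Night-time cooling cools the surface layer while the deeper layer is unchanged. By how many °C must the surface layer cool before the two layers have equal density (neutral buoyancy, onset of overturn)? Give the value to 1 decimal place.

4.6 °C

With temperature the only control, equal density requires T_surf′ = T_deep.
T_surf′ = 8.8 °C.
Cooling required: 13.4 − 8.8 = 4.6 °C.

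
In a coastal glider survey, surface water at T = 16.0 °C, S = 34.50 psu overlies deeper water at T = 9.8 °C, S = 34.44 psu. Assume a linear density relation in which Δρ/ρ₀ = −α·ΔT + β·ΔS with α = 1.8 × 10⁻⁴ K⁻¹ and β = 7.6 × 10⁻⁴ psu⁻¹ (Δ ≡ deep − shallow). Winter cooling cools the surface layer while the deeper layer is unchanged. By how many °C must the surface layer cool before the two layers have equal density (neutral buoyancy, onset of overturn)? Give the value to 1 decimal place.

Neutral buoyancy requires Δρ = 0, i.e. −α(T_deep − T_surf′) + β(S_deep − S_surf) = 0.
T_surf′ = T_deep − (β/α)·ΔS = 9.8 − (7.6 × 10⁻⁴/1.8 × 10⁻⁴)·(-0.06) = 10.053 °C.
Cooling required: 16.0 − (10.053) = 5.947 °C.

5.9 °C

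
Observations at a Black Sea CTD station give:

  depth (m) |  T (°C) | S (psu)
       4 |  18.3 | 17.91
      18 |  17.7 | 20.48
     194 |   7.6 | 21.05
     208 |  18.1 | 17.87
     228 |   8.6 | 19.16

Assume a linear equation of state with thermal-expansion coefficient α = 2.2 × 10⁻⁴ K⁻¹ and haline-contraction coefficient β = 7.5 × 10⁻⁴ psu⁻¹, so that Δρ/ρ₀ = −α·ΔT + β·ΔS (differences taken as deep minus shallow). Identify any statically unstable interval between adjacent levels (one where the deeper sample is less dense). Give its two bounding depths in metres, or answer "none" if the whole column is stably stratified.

194–208 m

Evaluate Δρ/ρ₀ = −αΔT + βΔS across each adjacent pair:
  4–18 m: −αΔT+βΔS = −(2.2 × 10⁻⁴)(-0.6)+(7.5 × 10⁻⁴)(+2.57) = 2.1 × 10⁻³ → stable
  18–194 m: −αΔT+βΔS = −(2.2 × 10⁻⁴)(-10.1)+(7.5 × 10⁻⁴)(+0.57) = 2.6 × 10⁻³ → stable
  194–208 m: −αΔT+βΔS = −(2.2 × 10⁻⁴)(+10.5)+(7.5 × 10⁻⁴)(-3.18) = -4.7 × 10⁻³ → UNSTABLE
  208–228 m: −αΔT+βΔS = −(2.2 × 10⁻⁴)(-9.5)+(7.5 × 10⁻⁴)(+1.29) = 3.1 × 10⁻³ → stable
The 194–208 m interval has Δρ < 0: lighter water underlies denser water.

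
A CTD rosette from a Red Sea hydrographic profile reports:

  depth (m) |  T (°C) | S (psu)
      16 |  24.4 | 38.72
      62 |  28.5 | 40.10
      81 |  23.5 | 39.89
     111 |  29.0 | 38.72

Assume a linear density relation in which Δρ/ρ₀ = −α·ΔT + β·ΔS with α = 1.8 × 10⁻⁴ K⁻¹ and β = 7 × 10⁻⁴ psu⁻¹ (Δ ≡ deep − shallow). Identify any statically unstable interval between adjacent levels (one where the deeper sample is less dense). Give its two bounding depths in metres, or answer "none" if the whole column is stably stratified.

81–111 m

Evaluate Δρ/ρ₀ = −αΔT + βΔS across each adjacent pair:
  16–62 m: −αΔT+βΔS = −(1.8 × 10⁻⁴)(+4.1)+(7 × 10⁻⁴)(+1.38) = 2.3 × 10⁻⁴ → stable
  62–81 m: −αΔT+βΔS = −(1.8 × 10⁻⁴)(-5.0)+(7 × 10⁻⁴)(-0.21) = 7.5 × 10⁻⁴ → stable
  81–111 m: −αΔT+βΔS = −(1.8 × 10⁻⁴)(+5.5)+(7 × 10⁻⁴)(-1.17) = -1.8 × 10⁻³ → UNSTABLE
The 81–111 m interval has Δρ < 0: lighter water underlies denser water.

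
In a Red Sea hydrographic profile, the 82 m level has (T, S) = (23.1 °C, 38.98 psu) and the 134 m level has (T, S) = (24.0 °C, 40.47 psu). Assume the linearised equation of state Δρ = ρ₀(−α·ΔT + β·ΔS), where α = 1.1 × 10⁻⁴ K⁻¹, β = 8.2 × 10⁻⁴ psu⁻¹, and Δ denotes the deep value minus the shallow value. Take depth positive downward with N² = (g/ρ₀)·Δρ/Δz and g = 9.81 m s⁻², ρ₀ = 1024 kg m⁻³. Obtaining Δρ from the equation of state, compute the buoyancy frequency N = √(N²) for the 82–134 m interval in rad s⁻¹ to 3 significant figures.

ΔT = +0.9 K, ΔS = +1.49 psu (deep − shallow).
Δρ/ρ₀ = −αΔT + βΔS = -9.90 × 10⁻⁵ + 1.2218 × 10⁻³ = 1.1228 × 10⁻³, so Δρ ≈ 1.150 kg m⁻³.
N² = (g/ρ₀)·Δρ/Δz = g·(Δρ/ρ₀)/Δz = 9.81 × 1.1228 × 10⁻³ / 52 = 2.1182 × 10⁻⁴ s⁻².
N = √(2.1182 × 10⁻⁴) = 0.014554 rad s⁻¹ ≈ 0.0146 rad s⁻¹.

0.0146 rad s⁻¹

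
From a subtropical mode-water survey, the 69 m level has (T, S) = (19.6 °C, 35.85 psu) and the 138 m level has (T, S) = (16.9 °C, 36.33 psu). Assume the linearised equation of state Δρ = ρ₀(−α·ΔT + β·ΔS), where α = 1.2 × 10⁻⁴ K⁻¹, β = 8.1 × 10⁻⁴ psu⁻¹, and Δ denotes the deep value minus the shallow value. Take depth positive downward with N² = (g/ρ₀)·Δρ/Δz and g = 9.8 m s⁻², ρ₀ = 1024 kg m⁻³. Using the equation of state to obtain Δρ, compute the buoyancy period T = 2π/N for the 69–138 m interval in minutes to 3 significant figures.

10.4 min

ΔT = -2.7 K, ΔS = +0.48 psu (deep − shallow).
Δρ/ρ₀ = −αΔT + βΔS = 3.24 × 10⁻⁴ + 3.888 × 10⁻⁴ = 7.128 × 10⁻⁴, so Δρ ≈ 0.7299 kg m⁻³.
N² = (g/ρ₀)·Δρ/Δz = g·(Δρ/ρ₀)/Δz = 9.8 × 7.128 × 10⁻⁴ / 69 = 1.0124 × 10⁻⁴ s⁻².
N = √(1.0124 × 10⁻⁴) = 0.010062 rad s⁻¹ → T = 2π/N = 624.45 s = 10.408 min ≈ 10.4 min.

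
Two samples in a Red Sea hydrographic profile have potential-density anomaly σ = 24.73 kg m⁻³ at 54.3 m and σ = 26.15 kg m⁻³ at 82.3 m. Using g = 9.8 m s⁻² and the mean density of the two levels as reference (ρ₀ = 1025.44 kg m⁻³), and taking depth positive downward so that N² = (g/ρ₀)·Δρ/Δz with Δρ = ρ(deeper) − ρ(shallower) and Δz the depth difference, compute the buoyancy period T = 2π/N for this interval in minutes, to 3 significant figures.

Δρ = 1026.15 − 1024.73 = 1.42 kg m⁻³ over Δz = 82.3 − 54.3 = 28 m.
N² = (9.8/1025.44) × (1.42/28) = 4.8467 × 10⁻⁴ s⁻².
N = √(4.8467 × 10⁻⁴) = 0.022015 rad s⁻¹, so T = 2π/N = 285.40 s = 4.7567 min ≈ 4.76 min.

4.76 min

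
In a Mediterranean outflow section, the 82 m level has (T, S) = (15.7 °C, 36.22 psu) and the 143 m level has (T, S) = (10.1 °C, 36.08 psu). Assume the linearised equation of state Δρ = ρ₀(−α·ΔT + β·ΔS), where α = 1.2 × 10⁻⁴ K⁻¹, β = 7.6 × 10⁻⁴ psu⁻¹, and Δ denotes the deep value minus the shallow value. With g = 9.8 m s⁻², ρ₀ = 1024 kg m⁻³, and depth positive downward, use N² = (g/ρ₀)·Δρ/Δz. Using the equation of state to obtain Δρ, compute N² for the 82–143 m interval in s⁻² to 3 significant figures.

9.09 × 10⁻⁵ s⁻²

ΔT = -5.6 K, ΔS = -0.14 psu (deep − shallow).
Δρ/ρ₀ = −αΔT + βΔS = 6.72 × 10⁻⁴ − 1.064 × 10⁻⁴ = 5.656 × 10⁻⁴, so Δρ ≈ 0.5792 kg m⁻³.
N² = (g/ρ₀)·Δρ/Δz = g·(Δρ/ρ₀)/Δz = 9.8 × 5.656 × 10⁻⁴ / 61 = 9.0867 × 10⁻⁵ s⁻² ≈ 9.09 × 10⁻⁵ s⁻².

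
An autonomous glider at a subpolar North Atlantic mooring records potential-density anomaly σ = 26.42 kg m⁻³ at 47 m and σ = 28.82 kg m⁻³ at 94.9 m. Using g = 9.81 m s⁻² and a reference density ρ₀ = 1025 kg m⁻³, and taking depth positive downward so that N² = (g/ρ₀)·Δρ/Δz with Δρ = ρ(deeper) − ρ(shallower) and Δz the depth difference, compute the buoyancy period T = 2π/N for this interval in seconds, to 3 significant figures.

287 s

Δρ = 1028.82 − 1026.42 = 2.40 kg m⁻³ over Δz = 94.9 − 47 = 47.9 m.
N² = (9.81/1025) × (2.40/47.9) = 4.7954 × 10⁻⁴ s⁻².
N = √(4.7954 × 10⁻⁴) = 0.021898 rad s⁻¹, so T = 2π/N = 286.93 s ≈ 287 s.
A positive N² confirms static stability across the interval.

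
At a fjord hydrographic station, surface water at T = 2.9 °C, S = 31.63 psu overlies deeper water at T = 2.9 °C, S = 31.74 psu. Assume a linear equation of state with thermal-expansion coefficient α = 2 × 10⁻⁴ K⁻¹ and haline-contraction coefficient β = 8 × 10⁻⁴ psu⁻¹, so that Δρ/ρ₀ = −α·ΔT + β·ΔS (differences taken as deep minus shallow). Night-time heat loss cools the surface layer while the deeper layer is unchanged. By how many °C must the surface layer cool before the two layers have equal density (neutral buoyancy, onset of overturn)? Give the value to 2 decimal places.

0.44 °C

Neutral buoyancy requires Δρ = 0, i.e. −α(T_deep − T_surf′) + β(S_deep − S_surf) = 0.
T_surf′ = T_deep − (β/α)·ΔS = 2.9 − (8 × 10⁻⁴/2 × 10⁻⁴)·(+0.11) = 2.4600 °C.
Cooling required: 2.9 − (2.4600) = 0.4400 °C.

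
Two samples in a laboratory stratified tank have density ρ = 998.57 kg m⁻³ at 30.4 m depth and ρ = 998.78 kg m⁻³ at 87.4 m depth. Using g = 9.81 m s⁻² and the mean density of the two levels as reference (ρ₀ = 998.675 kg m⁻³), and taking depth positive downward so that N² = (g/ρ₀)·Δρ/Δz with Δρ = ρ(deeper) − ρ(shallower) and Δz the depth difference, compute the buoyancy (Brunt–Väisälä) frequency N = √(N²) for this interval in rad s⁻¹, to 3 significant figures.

6.02 × 10⁻³ rad s⁻¹

Δρ = 998.78 − 998.57 = 0.21 kg m⁻³ over Δz = 87.4 − 30.4 = 57 m.
N² = (9.81/998.675) × (0.21/57) = 3.6190 × 10⁻⁵ s⁻².
N = √(3.6190 × 10⁻⁵) = 6.0158 × 10⁻³ rad s⁻¹ ≈ 6.02 × 10⁻³ rad s⁻¹.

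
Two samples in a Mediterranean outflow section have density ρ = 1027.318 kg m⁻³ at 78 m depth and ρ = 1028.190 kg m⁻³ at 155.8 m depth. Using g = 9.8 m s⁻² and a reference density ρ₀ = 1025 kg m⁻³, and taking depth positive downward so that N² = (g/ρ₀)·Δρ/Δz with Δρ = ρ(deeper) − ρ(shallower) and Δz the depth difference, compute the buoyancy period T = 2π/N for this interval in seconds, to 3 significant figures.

Δρ = 1028.190 − 1027.318 = 0.872 kg m⁻³ over Δz = 155.8 − 78 = 77.8 m.
N² = (9.8/1025) × (0.872/77.8) = 1.0716 × 10⁻⁴ s⁻².
N = √(1.0716 × 10⁻⁴) = 0.010352 rad s⁻¹, so T = 2π/N = 606.95 s ≈ 607 s.

607 s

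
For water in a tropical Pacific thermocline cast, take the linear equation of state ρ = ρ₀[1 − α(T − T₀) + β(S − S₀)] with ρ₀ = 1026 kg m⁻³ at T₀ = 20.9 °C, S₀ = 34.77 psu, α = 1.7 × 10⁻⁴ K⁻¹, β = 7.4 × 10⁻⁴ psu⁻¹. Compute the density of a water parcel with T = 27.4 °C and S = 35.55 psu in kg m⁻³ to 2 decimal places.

1025.46 kg m⁻³

T − T₀ = +6.5 K, S − S₀ = +0.78 psu.
Bracket = 1 − α·(+6.5) + β·(+0.78) = 1 + (-5.278 × 10⁻⁴) = 0.9994722.
ρ = 1026 × 0.9994722 = 1025.46 kg m⁻³.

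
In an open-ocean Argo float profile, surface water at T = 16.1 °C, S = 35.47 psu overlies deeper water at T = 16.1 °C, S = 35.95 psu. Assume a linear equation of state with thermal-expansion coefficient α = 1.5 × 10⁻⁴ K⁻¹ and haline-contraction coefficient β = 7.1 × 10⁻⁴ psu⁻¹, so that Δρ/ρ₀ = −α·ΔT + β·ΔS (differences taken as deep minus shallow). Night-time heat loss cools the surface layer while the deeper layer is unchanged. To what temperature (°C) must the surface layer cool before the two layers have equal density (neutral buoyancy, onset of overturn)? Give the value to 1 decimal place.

Neutral buoyancy requires Δρ = 0, i.e. −α(T_deep − T_surf′) + β(S_deep − S_surf) = 0.
T_surf′ = T_deep − (β/α)·ΔS = 16.1 − (7.1 × 10⁻⁴/1.5 × 10⁻⁴)·(+0.48) = 13.828 °C.
Cooling required: 16.1 − (13.828) = 2.272 °C.

13.8 °C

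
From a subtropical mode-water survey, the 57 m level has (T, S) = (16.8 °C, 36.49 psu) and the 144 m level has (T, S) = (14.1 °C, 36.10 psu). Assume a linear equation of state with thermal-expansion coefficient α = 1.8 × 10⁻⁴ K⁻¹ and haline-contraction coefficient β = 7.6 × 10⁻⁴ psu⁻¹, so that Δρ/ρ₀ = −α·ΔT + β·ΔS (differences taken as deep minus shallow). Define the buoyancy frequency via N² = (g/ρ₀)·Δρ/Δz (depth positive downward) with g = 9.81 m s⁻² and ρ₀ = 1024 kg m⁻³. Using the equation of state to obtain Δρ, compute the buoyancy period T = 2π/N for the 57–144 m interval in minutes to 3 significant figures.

ΔT = -2.7 K, ΔS = -0.39 psu (deep − shallow).
Δρ/ρ₀ = −αΔT + βΔS = 4.86 × 10⁻⁴ − 2.964 × 10⁻⁴ = 1.896 × 10⁻⁴, so Δρ ≈ 0.1942 kg m⁻³.
N² = (g/ρ₀)·Δρ/Δz = g·(Δρ/ρ₀)/Δz = 9.81 × 1.896 × 10⁻⁴ / 87 = 2.1379 × 10⁻⁵ s⁻².
N = √(2.1379 × 10⁻⁵) = 4.6237 × 10⁻³ rad s⁻¹ → T = 2π/N = 1.3589 × 10³ s = 22.648 min ≈ 22.6 min.

22.6 min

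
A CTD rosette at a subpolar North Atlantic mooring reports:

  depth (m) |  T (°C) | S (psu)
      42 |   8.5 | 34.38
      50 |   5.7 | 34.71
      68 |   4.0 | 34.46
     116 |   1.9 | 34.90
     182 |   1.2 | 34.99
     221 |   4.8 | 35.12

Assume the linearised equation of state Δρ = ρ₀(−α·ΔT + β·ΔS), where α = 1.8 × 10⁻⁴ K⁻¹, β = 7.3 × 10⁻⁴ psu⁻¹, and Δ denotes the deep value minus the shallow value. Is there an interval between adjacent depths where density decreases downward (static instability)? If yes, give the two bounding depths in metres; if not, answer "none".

Evaluate Δρ/ρ₀ = −αΔT + βΔS across each adjacent pair:
  42–50 m: −αΔT+βΔS = −(1.8 × 10⁻⁴)(-2.8)+(7.3 × 10⁻⁴)(+0.33) = 7.4 × 10⁻⁴ → stable
  50–68 m: −αΔT+βΔS = −(1.8 × 10⁻⁴)(-1.7)+(7.3 × 10⁻⁴)(-0.25) = 1.2 × 10⁻⁴ → stable
  68–116 m: −αΔT+βΔS = −(1.8 × 10⁻⁴)(-2.1)+(7.3 × 10⁻⁴)(+0.44) = 7.0 × 10⁻⁴ → stable
  116–182 m: −αΔT+βΔS = −(1.8 × 10⁻⁴)(-0.7)+(7.3 × 10⁻⁴)(+0.09) = 1.9 × 10⁻⁴ → stable
  182–221 m: −αΔT+βΔS = −(1.8 × 10⁻⁴)(+3.6)+(7.3 × 10⁻⁴)(+0.13) = -5.5 × 10⁻⁴ → UNSTABLE
The 182–221 m interval has Δρ < 0: lighter water underlies denser water.

182–221 m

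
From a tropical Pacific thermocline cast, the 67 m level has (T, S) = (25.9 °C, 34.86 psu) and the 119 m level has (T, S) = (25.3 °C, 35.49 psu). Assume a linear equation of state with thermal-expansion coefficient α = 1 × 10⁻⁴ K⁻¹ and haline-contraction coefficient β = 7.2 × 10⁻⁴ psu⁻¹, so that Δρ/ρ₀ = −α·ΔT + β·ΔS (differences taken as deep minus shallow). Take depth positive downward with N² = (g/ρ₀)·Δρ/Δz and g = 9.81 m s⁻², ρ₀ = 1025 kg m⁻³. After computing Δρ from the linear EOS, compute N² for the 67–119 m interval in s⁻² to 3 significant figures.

ΔT = -0.6 K, ΔS = +0.63 psu (deep − shallow).
Δρ/ρ₀ = −αΔT + βΔS = 6.00 × 10⁻⁵ + 4.536 × 10⁻⁴ = 5.136 × 10⁻⁴, so Δρ ≈ 0.5264 kg m⁻³.
N² = (g/ρ₀)·Δρ/Δz = g·(Δρ/ρ₀)/Δz = 9.81 × 5.136 × 10⁻⁴ / 52 = 9.6893 × 10⁻⁵ s⁻² ≈ 9.69 × 10⁻⁵ s⁻².

9.69 × 10⁻⁵ s⁻²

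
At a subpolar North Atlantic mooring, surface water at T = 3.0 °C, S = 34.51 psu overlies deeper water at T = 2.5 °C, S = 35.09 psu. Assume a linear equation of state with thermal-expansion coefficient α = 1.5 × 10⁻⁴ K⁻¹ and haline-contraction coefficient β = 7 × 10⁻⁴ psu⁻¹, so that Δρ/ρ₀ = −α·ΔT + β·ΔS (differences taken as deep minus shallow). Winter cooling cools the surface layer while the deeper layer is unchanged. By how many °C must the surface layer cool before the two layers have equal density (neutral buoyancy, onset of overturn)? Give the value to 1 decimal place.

3.2 °C

Neutral buoyancy requires Δρ = 0, i.e. −α(T_deep − T_surf′) + β(S_deep − S_surf) = 0.
T_surf′ = T_deep − (β/α)·ΔS = 2.5 − (7 × 10⁻⁴/1.5 × 10⁻⁴)·(+0.58) = -0.207 °C.
Cooling required: 3.0 − (-0.207) = 3.207 °C.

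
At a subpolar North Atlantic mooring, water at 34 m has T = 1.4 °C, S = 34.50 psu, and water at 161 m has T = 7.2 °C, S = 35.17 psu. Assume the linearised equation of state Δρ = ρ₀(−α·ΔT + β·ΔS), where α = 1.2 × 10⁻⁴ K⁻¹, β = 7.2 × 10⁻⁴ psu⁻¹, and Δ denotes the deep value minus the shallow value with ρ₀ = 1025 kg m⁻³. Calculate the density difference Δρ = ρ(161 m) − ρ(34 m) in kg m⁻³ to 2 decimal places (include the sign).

ΔT = +5.8 K, ΔS = +0.67 psu (deep − shallow).
Δρ/ρ₀ = −(1.2 × 10⁻⁴)(+5.8) + (7.2 × 10⁻⁴)(+0.67) = -2.136 × 10⁻⁴.
Δρ = 1025 × (-2.136 × 10⁻⁴) = -0.22 kg m⁻³.
Negative Δρ: lighter below, statically unstable.

-0.22 kg m⁻³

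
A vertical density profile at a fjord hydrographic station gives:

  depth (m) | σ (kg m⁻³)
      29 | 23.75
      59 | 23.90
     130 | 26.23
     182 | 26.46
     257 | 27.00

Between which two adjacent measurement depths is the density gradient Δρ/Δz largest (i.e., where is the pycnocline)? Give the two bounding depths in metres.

Compute the density gradient over each adjacent pair:
  29–59 m: Δρ/Δz = 0.15/30 = 5.0 × 10⁻³ kg m⁻⁴
  59–130 m: Δρ/Δz = 2.33/71 = 0.033 kg m⁻⁴
  130–182 m: Δρ/Δz = 0.23/52 = 4.4 × 10⁻³ kg m⁻⁴
  182–257 m: Δρ/Δz = 0.54/75 = 7.2 × 10⁻³ kg m⁻⁴
The largest gradient is in the 59–130 m interval — the pycnocline.

59–130 m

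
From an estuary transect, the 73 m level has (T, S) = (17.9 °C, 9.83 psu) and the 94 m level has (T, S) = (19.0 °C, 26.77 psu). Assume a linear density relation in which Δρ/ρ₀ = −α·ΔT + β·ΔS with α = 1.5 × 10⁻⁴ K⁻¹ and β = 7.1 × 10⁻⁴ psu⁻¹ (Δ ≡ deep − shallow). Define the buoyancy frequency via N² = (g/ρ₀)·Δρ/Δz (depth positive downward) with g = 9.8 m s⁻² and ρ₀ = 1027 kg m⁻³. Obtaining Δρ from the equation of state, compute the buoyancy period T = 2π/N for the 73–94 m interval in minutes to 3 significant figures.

ΔT = +1.1 K, ΔS = +16.94 psu (deep − shallow).
Δρ/ρ₀ = −αΔT + βΔS = -1.65 × 10⁻⁴ + 0.0120274 = 0.0118624, so Δρ ≈ 12.18 kg m⁻³.
N² = (g/ρ₀)·Δρ/Δz = g·(Δρ/ρ₀)/Δz = 9.8 × 0.0118624 / 21 = 5.5358 × 10⁻³ s⁻².
N = √(5.5358 × 10⁻³) = 0.074403 rad s⁻¹ → T = 2π/N = 84.448 s = 1.4075 min ≈ 1.41 min.

1.41 min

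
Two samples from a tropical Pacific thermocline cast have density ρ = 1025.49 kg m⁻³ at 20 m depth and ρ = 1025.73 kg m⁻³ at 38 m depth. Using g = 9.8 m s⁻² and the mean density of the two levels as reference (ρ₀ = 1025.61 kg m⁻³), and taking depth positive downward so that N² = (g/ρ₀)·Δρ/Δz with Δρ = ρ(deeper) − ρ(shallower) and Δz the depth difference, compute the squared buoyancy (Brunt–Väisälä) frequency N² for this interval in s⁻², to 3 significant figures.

Δρ = 1025.73 − 1025.49 = 0.24 kg m⁻³ over Δz = 38 − 20 = 18 m.
N² = (9.8/1025.61) × (0.24/18) = 1.2740 × 10⁻⁴ s⁻² ≈ 1.27 × 10⁻⁴ s⁻².

1.27 × 10⁻⁴ s⁻²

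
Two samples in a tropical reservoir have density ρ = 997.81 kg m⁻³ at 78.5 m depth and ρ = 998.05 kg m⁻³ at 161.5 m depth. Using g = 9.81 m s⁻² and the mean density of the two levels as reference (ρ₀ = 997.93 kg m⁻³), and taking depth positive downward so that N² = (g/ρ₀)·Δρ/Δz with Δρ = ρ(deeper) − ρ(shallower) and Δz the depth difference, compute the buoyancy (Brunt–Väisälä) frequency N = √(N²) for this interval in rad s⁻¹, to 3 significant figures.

5.33 × 10⁻³ rad s⁻¹

Δρ = 998.05 − 997.81 = 0.24 kg m⁻³ over Δz = 161.5 − 78.5 = 83 m.
N² = (9.81/997.93) × (0.24/83) = 2.8425 × 10⁻⁵ s⁻².
N = √(2.8425 × 10⁻⁵) = 5.3315 × 10⁻³ rad s⁻¹ ≈ 5.33 × 10⁻³ rad s⁻¹.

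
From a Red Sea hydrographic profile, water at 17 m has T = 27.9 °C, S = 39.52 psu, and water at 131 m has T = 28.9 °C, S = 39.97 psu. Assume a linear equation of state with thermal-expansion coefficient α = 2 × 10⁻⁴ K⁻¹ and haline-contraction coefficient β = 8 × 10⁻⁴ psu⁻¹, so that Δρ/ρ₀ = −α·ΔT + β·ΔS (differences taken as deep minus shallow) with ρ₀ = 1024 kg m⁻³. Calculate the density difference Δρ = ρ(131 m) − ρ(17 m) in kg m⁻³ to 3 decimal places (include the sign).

+0.164 kg m⁻³

ΔT = +1.0 K, ΔS = +0.45 psu (deep − shallow).
Δρ/ρ₀ = −(2 × 10⁻⁴)(+1.0) + (8 × 10⁻⁴)(+0.45) = 1.60 × 10⁻⁴.
Δρ = 1024 × (1.60 × 10⁻⁴) = +0.164 kg m⁻³.
Positive Δρ: denser below, stable.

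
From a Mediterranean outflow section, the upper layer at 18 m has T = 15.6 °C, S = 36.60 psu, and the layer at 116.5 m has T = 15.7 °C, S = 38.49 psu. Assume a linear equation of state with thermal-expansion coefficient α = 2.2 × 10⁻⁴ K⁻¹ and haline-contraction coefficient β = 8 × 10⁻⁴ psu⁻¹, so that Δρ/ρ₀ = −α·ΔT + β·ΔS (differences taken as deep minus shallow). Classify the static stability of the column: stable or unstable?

stable

ΔT = 15.7 − 15.6 = +0.1 K and ΔS = 38.49 − 36.60 = +1.89 psu (deep − shallow).
−αΔT = -2.20 × 10⁻⁵; βΔS = 1.512 × 10⁻³; sum Δρ/ρ₀ = 1.49 × 10⁻³.
Δρ/ρ₀ > 0, so Δρ > 0: deeper water is denser → statically stable.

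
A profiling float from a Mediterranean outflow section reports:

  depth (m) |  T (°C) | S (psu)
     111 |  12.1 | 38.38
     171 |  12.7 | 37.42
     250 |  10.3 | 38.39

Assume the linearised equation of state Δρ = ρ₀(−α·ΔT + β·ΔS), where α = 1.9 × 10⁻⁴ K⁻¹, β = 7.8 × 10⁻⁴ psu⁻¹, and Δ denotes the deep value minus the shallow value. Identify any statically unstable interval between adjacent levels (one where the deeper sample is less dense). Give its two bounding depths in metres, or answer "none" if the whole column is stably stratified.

111–171 m

Evaluate Δρ/ρ₀ = −αΔT + βΔS across each adjacent pair:
  111–171 m: −αΔT+βΔS = −(1.9 × 10⁻⁴)(+0.6)+(7.8 × 10⁻⁴)(-0.96) = -8.6 × 10⁻⁴ → UNSTABLE
  171–250 m: −αΔT+βΔS = −(1.9 × 10⁻⁴)(-2.4)+(7.8 × 10⁻⁴)(+0.97) = 1.2 × 10⁻³ → stable
The 111–171 m interval has Δρ < 0: lighter water underlies denser water.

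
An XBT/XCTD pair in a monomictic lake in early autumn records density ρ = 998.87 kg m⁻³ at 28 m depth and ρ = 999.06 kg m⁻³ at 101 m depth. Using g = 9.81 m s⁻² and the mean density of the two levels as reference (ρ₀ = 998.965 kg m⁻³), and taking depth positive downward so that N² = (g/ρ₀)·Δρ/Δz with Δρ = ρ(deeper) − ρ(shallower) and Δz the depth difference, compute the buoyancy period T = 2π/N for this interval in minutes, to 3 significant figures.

Δρ = 999.06 − 998.87 = 0.19 kg m⁻³ over Δz = 101 − 28 = 73 m.
N² = (9.81/998.965) × (0.19/73) = 2.5559 × 10⁻⁵ s⁻².
N = √(2.5559 × 10⁻⁵) = 5.0556 × 10⁻³ rad s⁻¹, so T = 2π/N = 1.2428 × 10³ s = 20.713 min ≈ 20.7 min.

20.7 min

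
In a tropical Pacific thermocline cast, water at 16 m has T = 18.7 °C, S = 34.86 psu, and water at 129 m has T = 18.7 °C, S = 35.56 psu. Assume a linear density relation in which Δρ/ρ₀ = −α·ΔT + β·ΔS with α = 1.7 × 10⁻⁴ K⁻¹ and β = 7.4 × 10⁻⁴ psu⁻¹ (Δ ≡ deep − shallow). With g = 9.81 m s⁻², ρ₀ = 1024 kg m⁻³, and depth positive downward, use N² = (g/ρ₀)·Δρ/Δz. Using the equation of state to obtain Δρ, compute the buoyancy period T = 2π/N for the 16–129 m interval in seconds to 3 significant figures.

937 s

ΔT = +0.0 K, ΔS = +0.70 psu (deep − shallow).
Δρ/ρ₀ = −αΔT + βΔS = 0 + 5.18 × 10⁻⁴ = 5.18 × 10⁻⁴, so Δρ ≈ 0.5304 kg m⁻³.
N² = (g/ρ₀)·Δρ/Δz = g·(Δρ/ρ₀)/Δz = 9.81 × 5.18 × 10⁻⁴ / 113 = 4.4970 × 10⁻⁵ s⁻².
N = √(4.4970 × 10⁻⁵) = 6.7060 × 10⁻³ rad s⁻¹ → T = 2π/N = 936.95 s ≈ 937 s.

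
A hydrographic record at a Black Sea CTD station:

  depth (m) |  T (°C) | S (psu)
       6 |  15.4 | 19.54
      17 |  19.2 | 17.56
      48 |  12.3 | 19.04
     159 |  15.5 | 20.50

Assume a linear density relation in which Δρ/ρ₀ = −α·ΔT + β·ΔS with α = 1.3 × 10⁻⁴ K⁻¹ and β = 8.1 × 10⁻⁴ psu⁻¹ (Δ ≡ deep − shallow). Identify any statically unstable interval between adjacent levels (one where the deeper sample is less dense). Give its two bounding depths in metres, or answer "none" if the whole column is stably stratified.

Evaluate Δρ/ρ₀ = −αΔT + βΔS across each adjacent pair:
  6–17 m: −αΔT+βΔS = −(1.3 × 10⁻⁴)(+3.8)+(8.1 × 10⁻⁴)(-1.98) = -2.1 × 10⁻³ → UNSTABLE
  17–48 m: −αΔT+βΔS = −(1.3 × 10⁻⁴)(-6.9)+(8.1 × 10⁻⁴)(+1.48) = 2.1 × 10⁻³ → stable
  48–159 m: −αΔT+βΔS = −(1.3 × 10⁻⁴)(+3.2)+(8.1 × 10⁻⁴)(+1.46) = 7.7 × 10⁻⁴ → stable
The 6–17 m interval has Δρ < 0: lighter water underlies denser water.

6–17 m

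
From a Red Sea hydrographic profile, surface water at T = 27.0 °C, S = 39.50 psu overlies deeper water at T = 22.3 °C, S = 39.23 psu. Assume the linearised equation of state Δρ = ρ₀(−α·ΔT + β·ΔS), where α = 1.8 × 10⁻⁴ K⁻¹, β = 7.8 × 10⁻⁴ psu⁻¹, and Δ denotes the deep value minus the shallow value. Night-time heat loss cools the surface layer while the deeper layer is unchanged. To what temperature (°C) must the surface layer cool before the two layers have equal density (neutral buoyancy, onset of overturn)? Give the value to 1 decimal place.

23.5 °C

Neutral buoyancy requires Δρ = 0, i.e. −α(T_deep − T_surf′) + β(S_deep − S_surf) = 0.
T_surf′ = T_deep − (β/α)·ΔS = 22.3 − (7.8 × 10⁻⁴/1.8 × 10⁻⁴)·(-0.27) = 23.470 °C.
Cooling required: 27.0 − (23.470) = 3.530 °C.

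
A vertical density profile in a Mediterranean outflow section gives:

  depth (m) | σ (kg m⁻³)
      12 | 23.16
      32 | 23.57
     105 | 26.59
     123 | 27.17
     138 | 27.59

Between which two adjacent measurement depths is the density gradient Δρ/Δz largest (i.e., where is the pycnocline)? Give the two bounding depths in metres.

Compute the density gradient over each adjacent pair:
  12–32 m: Δρ/Δz = 0.41/20 = 0.020 kg m⁻⁴
  32–105 m: Δρ/Δz = 3.02/73 = 0.041 kg m⁻⁴
  105–123 m: Δρ/Δz = 0.58/18 = 0.032 kg m⁻⁴
  123–138 m: Δρ/Δz = 0.42/15 = 0.028 kg m⁻⁴
The largest gradient is in the 32–105 m interval — the pycnocline.

32–105 m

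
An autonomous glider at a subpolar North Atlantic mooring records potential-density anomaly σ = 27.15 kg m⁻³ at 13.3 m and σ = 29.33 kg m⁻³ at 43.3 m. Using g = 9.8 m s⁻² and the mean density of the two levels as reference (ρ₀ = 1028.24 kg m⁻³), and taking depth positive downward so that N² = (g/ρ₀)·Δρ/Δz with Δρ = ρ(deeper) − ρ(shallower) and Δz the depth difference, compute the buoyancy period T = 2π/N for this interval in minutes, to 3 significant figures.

Δρ = 1029.33 − 1027.15 = 2.18 kg m⁻³ over Δz = 43.3 − 13.3 = 30 m.
N² = (9.8/1028.24) × (2.18/30) = 6.9258 × 10⁻⁴ s⁻².
N = √(6.9258 × 10⁻⁴) = 0.026317 rad s⁻¹, so T = 2π/N = 238.75 s = 3.9792 min ≈ 3.98 min.

3.98 min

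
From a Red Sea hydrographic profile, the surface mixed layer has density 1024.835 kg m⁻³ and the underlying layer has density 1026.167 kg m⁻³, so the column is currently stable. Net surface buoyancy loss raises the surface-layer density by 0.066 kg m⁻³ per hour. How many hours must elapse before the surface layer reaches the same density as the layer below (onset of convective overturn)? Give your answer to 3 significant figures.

20.2 hours

Density deficit of the surface layer: 1026.167 − 1024.835 = 1.332 kg m⁻³.
Required change = 1.332 / 0.066 = 20.2 hours.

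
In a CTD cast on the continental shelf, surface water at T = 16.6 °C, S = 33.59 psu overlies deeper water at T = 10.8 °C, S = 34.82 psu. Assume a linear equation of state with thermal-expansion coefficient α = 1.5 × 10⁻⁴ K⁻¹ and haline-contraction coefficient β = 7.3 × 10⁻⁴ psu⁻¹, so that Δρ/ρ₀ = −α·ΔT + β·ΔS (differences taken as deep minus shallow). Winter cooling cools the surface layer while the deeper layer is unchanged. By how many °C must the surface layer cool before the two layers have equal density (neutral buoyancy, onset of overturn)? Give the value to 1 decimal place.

11.8 °C

Neutral buoyancy requires Δρ = 0, i.e. −α(T_deep − T_surf′) + β(S_deep − S_surf) = 0.
T_surf′ = T_deep − (β/α)·ΔS = 10.8 − (7.3 × 10⁻⁴/1.5 × 10⁻⁴)·(+1.23) = 4.814 °C.
Cooling required: 16.6 − (4.814) = 11.786 °C.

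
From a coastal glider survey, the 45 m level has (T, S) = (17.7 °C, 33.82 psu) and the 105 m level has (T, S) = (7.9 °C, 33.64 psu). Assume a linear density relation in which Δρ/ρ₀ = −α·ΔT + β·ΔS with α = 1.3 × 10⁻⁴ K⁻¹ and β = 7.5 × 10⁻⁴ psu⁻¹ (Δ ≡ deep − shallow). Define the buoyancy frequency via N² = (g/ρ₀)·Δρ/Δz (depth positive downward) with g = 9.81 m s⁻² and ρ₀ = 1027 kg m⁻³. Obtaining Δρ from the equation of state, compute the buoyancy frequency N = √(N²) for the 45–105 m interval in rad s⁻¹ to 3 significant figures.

ΔT = -9.8 K, ΔS = -0.18 psu (deep − shallow).
Δρ/ρ₀ = −αΔT + βΔS = 1.274 × 10⁻³ − 1.35 × 10⁻⁴ = 1.139 × 10⁻³, so Δρ ≈ 1.170 kg m⁻³.
N² = (g/ρ₀)·Δρ/Δz = g·(Δρ/ρ₀)/Δz = 9.81 × 1.139 × 10⁻³ / 60 = 1.8623 × 10⁻⁴ s⁻².
N = √(1.8623 × 10⁻⁴) = 0.013647 rad s⁻¹ ≈ 0.0136 rad s⁻¹.

0.0136 rad s⁻¹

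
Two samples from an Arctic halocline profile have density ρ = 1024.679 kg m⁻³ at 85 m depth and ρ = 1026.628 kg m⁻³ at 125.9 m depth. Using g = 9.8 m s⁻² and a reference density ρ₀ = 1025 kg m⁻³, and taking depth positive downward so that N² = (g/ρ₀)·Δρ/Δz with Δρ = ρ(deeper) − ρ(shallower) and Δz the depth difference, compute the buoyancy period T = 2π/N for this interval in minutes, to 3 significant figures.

4.91 min

Δρ = 1026.628 − 1024.679 = 1.949 kg m⁻³ over Δz = 125.9 − 85 = 40.9 m.
N² = (9.8/1025) × (1.949/40.9) = 4.5561 × 10⁻⁴ s⁻².
N = √(4.5561 × 10⁻⁴) = 0.021345 rad s⁻¹, so T = 2π/N = 294.36 s = 4.9060 min ≈ 4.91 min.
N² > 0, so the interval is statically stable.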